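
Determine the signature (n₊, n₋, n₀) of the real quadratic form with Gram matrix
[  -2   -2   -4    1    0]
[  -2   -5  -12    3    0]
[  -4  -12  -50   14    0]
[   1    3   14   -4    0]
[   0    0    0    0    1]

Answer: (1, 4, 0)

Derivation:
step 0: pivot -2 → sign −
step 1: pivot -3 → sign −
step 2: pivot -62/3 → sign −
step 3: pivot -1/62 → sign −
step 4: pivot 1 → sign +
signature = (1, 4, 0)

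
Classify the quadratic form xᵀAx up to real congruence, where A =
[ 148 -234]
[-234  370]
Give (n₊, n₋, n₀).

Answer: (2, 0, 0)

Derivation:
step 0: pivot 148 → sign +
step 1: pivot 1/37 → sign +
signature = (2, 0, 0)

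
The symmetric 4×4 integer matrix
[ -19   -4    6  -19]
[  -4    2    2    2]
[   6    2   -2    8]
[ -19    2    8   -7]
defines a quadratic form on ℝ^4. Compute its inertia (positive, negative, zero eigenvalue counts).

Answer: (1, 2, 1)

Derivation:
step 0: pivot -19 → sign −
step 1: pivot 54/19 → sign +
step 2: pivot -8/27 → sign −
step 3: row/col 3 already zero → sign 0
signature = (1, 2, 1)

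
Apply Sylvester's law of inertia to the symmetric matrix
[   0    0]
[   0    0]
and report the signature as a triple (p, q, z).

Answer: (0, 0, 2)

Derivation:
step 0: row/col 0 already zero → sign 0
step 1: row/col 1 already zero → sign 0
signature = (0, 0, 2)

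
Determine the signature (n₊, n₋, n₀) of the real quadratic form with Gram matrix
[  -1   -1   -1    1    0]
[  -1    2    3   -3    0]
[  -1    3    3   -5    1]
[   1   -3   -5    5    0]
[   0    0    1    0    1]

Answer: (3, 2, 0)

Derivation:
step 0: pivot -1 → sign −
step 1: pivot 3 → sign +
step 2: pivot -4/3 → sign −
step 3: pivot 1 → sign +
step 4: pivot 3/2 → sign +
signature = (3, 2, 0)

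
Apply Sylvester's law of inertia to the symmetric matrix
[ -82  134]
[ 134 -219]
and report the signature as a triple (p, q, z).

step 0: pivot -82 → sign −
step 1: pivot -1/41 → sign −
signature = (0, 2, 0)

Answer: (0, 2, 0)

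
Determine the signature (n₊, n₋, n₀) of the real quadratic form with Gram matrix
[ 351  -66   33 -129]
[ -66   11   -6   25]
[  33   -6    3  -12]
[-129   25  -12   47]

step 0: pivot 351 → sign +
step 1: pivot -55/39 → sign −
step 2: pivot -4/55 → sign −
step 3: pivot 3/4 → sign +
signature = (2, 2, 0)

Answer: (2, 2, 0)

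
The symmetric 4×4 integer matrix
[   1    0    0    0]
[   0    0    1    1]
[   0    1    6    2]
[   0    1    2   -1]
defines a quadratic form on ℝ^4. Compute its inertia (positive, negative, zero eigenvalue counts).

Answer: (3, 1, 0)

Derivation:
step 0: pivot 1 → sign +
step 1: pivot 6 → sign +
step 2: pivot -1/6 → sign −
step 3: pivot 1 → sign +
signature = (3, 1, 0)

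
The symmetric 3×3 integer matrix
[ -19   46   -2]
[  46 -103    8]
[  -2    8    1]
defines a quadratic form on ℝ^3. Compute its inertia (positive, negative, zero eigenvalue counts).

step 0: pivot -19 → sign −
step 1: pivot 159/19 → sign +
step 2: pivot 1/53 → sign +
signature = (2, 1, 0)

Answer: (2, 1, 0)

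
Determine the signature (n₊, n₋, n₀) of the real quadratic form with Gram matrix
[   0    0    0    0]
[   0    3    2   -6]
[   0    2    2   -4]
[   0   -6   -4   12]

Answer: (2, 0, 2)

Derivation:
step 0: pivot 3 → sign +
step 1: pivot 2/3 → sign +
step 2: row/col 2 already zero → sign 0
step 3: row/col 3 already zero → sign 0
signature = (2, 0, 2)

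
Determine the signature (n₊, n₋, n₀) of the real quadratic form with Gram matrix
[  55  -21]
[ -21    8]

Answer: (1, 1, 0)

Derivation:
step 0: pivot 55 → sign +
step 1: pivot -1/55 → sign −
signature = (1, 1, 0)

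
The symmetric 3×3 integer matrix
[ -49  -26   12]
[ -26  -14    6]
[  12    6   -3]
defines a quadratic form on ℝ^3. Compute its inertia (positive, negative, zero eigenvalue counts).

Answer: (1, 2, 0)

Derivation:
step 0: pivot -49 → sign −
step 1: pivot -10/49 → sign −
step 2: pivot 3/5 → sign +
signature = (1, 2, 0)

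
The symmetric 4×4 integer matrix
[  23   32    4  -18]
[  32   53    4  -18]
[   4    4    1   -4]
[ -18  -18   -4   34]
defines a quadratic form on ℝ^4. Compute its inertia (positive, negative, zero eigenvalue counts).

Answer: (4, 0, 0)

Derivation:
step 0: pivot 23 → sign +
step 1: pivot 195/23 → sign +
step 2: pivot 1/65 → sign +
step 3: pivot 2 → sign +
signature = (4, 0, 0)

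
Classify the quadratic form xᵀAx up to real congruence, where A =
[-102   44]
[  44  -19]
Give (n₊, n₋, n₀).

Answer: (0, 2, 0)

Derivation:
step 0: pivot -102 → sign −
step 1: pivot -1/51 → sign −
signature = (0, 2, 0)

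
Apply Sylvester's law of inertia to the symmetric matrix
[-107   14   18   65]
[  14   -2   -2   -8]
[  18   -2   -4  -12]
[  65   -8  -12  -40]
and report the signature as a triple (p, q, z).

step 0: pivot -107 → sign −
step 1: pivot -18/107 → sign −
step 2: pivot -2/9 → sign −
step 3: pivot 1 → sign +
signature = (1, 3, 0)

Answer: (1, 3, 0)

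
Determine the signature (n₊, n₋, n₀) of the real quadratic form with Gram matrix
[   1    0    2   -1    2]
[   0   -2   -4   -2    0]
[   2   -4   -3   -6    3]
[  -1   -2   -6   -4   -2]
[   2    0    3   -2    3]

Answer: (2, 3, 0)

Derivation:
step 0: pivot 1 → sign +
step 1: pivot -2 → sign −
step 2: pivot 1 → sign +
step 3: pivot -3 → sign −
step 4: pivot -2 → sign −
signature = (2, 3, 0)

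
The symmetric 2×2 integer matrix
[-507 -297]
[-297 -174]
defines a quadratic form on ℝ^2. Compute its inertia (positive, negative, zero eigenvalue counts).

step 0: pivot -507 → sign −
step 1: pivot -3/169 → sign −
signature = (0, 2, 0)

Answer: (0, 2, 0)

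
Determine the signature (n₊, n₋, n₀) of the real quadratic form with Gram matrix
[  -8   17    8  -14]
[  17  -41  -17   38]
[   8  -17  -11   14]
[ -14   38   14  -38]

Answer: (1, 3, 0)

Derivation:
step 0: pivot -8 → sign −
step 1: pivot -39/8 → sign −
step 2: pivot -3 → sign −
step 3: pivot 6/13 → sign +
signature = (1, 3, 0)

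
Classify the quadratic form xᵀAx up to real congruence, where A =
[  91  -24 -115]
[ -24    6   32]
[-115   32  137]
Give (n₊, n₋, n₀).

step 0: pivot 91 → sign +
step 1: pivot -30/91 → sign −
step 2: pivot 2/15 → sign +
signature = (2, 1, 0)

Answer: (2, 1, 0)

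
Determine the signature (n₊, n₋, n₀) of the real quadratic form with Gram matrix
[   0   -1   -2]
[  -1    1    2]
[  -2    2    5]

Answer: (2, 1, 0)

Derivation:
step 0: pivot 1 → sign +
step 1: pivot -1 → sign −
step 2: pivot 1 → sign +
signature = (2, 1, 0)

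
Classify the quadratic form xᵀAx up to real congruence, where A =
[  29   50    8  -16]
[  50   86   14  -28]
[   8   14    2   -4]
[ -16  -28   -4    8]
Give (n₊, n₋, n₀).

Answer: (1, 1, 2)

Derivation:
step 0: pivot 29 → sign +
step 1: pivot -6/29 → sign −
step 2: row/col 2 already zero → sign 0
step 3: row/col 3 already zero → sign 0
signature = (1, 1, 2)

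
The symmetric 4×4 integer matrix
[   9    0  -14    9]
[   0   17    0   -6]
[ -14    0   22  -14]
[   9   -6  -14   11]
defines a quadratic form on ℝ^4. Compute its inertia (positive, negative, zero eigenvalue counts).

Answer: (3, 1, 0)

Derivation:
step 0: pivot 9 → sign +
step 1: pivot 17 → sign +
step 2: pivot 2/9 → sign +
step 3: pivot -2/17 → sign −
signature = (3, 1, 0)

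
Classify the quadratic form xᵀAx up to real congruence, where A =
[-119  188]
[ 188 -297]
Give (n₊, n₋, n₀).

Answer: (1, 1, 0)

Derivation:
step 0: pivot -119 → sign −
step 1: pivot 1/119 → sign +
signature = (1, 1, 0)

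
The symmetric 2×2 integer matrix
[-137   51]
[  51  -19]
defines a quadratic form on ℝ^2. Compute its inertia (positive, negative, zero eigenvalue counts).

Answer: (0, 2, 0)

Derivation:
step 0: pivot -137 → sign −
step 1: pivot -2/137 → sign −
signature = (0, 2, 0)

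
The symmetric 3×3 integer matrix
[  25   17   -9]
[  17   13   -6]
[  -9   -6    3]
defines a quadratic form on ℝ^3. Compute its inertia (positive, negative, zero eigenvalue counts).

Answer: (2, 1, 0)

Derivation:
step 0: pivot 25 → sign +
step 1: pivot 36/25 → sign +
step 2: pivot -1/4 → sign −
signature = (2, 1, 0)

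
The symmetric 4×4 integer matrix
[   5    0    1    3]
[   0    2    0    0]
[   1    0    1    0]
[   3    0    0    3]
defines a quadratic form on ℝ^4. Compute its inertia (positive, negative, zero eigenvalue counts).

step 0: pivot 5 → sign +
step 1: pivot 2 → sign +
step 2: pivot 4/5 → sign +
step 3: pivot 3/4 → sign +
signature = (4, 0, 0)

Answer: (4, 0, 0)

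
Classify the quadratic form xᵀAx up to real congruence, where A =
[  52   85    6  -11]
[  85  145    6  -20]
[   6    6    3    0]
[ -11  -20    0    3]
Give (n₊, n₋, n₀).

step 0: pivot 52 → sign +
step 1: pivot 315/52 → sign +
step 2: pivot -3/35 → sign −
step 3: row/col 3 already zero → sign 0
signature = (2, 1, 1)

Answer: (2, 1, 1)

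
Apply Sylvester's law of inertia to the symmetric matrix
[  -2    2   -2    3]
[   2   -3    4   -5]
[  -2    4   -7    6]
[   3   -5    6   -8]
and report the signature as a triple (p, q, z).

Answer: (1, 3, 0)

Derivation:
step 0: pivot -2 → sign −
step 1: pivot -1 → sign −
step 2: pivot -1 → sign −
step 3: pivot 3/2 → sign +
signature = (1, 3, 0)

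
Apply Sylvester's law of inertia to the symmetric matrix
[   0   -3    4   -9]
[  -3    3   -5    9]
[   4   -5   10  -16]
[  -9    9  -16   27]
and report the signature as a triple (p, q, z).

Answer: (2, 2, 0)

Derivation:
step 0: pivot 3 → sign +
step 1: pivot -3 → sign −
step 2: pivot 2 → sign +
step 3: pivot -1/2 → sign −
signature = (2, 2, 0)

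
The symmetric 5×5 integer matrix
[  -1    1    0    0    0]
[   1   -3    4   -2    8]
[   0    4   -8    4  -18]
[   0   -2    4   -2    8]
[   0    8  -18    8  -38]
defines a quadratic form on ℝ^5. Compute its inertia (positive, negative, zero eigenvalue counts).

Answer: (1, 3, 1)

Derivation:
step 0: pivot -1 → sign −
step 1: pivot -2 → sign −
step 2: pivot -6 → sign −
step 3: pivot 2/3 → sign +
step 4: row/col 4 already zero → sign 0
signature = (1, 3, 1)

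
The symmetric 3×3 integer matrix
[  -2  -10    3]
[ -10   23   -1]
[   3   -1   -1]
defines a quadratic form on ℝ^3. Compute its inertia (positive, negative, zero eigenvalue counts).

Answer: (1, 2, 0)

Derivation:
step 0: pivot -2 → sign −
step 1: pivot 73 → sign +
step 2: pivot -1/146 → sign −
signature = (1, 2, 0)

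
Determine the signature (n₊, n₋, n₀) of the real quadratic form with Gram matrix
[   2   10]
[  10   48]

step 0: pivot 2 → sign +
step 1: pivot -2 → sign −
signature = (1, 1, 0)

Answer: (1, 1, 0)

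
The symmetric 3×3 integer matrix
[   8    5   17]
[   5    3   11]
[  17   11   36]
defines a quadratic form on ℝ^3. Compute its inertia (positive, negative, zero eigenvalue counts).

Answer: (2, 1, 0)

Derivation:
step 0: pivot 8 → sign +
step 1: pivot -1/8 → sign −
step 2: pivot 1 → sign +
signature = (2, 1, 0)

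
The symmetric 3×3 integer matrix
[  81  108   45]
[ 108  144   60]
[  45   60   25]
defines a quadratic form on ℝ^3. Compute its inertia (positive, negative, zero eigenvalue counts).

Answer: (1, 0, 2)

Derivation:
step 0: pivot 81 → sign +
step 1: row/col 1 already zero → sign 0
step 2: row/col 2 already zero → sign 0
signature = (1, 0, 2)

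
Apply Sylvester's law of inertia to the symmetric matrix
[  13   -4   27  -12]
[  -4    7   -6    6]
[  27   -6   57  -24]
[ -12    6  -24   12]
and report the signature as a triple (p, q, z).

step 0: pivot 13 → sign +
step 1: pivot 75/13 → sign +
step 2: row/col 2 already zero → sign 0
step 3: row/col 3 already zero → sign 0
signature = (2, 0, 2)

Answer: (2, 0, 2)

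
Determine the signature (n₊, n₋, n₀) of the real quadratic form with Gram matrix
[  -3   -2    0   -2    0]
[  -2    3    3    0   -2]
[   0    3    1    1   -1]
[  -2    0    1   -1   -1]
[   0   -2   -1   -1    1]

step 0: pivot -3 → sign −
step 1: pivot 13/3 → sign +
step 2: pivot -14/13 → sign −
step 3: pivot -1/14 → sign −
step 4: pivot 2 → sign +
signature = (2, 3, 0)

Answer: (2, 3, 0)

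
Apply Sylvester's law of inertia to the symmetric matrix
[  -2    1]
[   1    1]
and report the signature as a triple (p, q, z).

step 0: pivot -2 → sign −
step 1: pivot 3/2 → sign +
signature = (1, 1, 0)

Answer: (1, 1, 0)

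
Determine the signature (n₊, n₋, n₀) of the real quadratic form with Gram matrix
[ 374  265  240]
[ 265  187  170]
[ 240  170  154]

step 0: pivot 374 → sign +
step 1: pivot -287/374 → sign −
step 2: pivot -2/287 → sign −
signature = (1, 2, 0)

Answer: (1, 2, 0)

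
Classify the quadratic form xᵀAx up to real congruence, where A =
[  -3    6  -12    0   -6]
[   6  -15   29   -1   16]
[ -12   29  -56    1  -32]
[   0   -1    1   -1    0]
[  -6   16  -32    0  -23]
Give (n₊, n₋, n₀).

Answer: (1, 4, 0)

Derivation:
step 0: pivot -3 → sign −
step 1: pivot -3 → sign −
step 2: pivot 1/3 → sign +
step 3: pivot -2 → sign −
step 4: pivot -3 → sign −
signature = (1, 4, 0)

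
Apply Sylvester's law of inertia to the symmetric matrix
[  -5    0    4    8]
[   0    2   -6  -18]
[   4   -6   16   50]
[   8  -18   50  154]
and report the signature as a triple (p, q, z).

Answer: (2, 1, 1)

Derivation:
step 0: pivot -5 → sign −
step 1: pivot 2 → sign +
step 2: pivot 6/5 → sign +
step 3: row/col 3 already zero → sign 0
signature = (2, 1, 1)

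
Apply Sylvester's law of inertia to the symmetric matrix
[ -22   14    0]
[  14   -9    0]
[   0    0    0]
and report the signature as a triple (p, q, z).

step 0: pivot -22 → sign −
step 1: pivot -1/11 → sign −
step 2: row/col 2 already zero → sign 0
signature = (0, 2, 1)

Answer: (0, 2, 1)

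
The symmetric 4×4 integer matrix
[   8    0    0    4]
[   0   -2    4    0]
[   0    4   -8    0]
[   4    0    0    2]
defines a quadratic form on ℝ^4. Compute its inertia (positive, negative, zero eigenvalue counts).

step 0: pivot 8 → sign +
step 1: pivot -2 → sign −
step 2: row/col 2 already zero → sign 0
step 3: row/col 3 already zero → sign 0
signature = (1, 1, 2)

Answer: (1, 1, 2)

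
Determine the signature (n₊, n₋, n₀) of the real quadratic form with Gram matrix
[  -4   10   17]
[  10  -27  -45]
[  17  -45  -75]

step 0: pivot -4 → sign −
step 1: pivot -2 → sign −
step 2: pivot 3/8 → sign +
signature = (1, 2, 0)

Answer: (1, 2, 0)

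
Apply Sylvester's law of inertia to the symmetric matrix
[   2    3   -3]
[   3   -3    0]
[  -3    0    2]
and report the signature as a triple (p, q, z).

step 0: pivot 2 → sign +
step 1: pivot -15/2 → sign −
step 2: pivot 1/5 → sign +
signature = (2, 1, 0)

Answer: (2, 1, 0)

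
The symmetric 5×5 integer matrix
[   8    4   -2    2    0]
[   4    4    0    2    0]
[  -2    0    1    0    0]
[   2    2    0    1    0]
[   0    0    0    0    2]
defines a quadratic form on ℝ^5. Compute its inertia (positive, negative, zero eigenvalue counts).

Answer: (3, 0, 2)

Derivation:
step 0: pivot 8 → sign +
step 1: pivot 2 → sign +
step 2: pivot 2 → sign +
step 3: row/col 3 already zero → sign 0
step 4: row/col 4 already zero → sign 0
signature = (3, 0, 2)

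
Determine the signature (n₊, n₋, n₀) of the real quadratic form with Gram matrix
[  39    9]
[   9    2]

step 0: pivot 39 → sign +
step 1: pivot -1/13 → sign −
signature = (1, 1, 0)

Answer: (1, 1, 0)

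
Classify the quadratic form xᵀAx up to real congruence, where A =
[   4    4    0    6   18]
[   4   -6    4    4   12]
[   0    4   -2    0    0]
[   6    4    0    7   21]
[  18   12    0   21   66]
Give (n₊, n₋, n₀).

step 0: pivot 4 → sign +
step 1: pivot -10 → sign −
step 2: pivot -2/5 → sign −
step 3: pivot 3 → sign +
step 4: row/col 4 already zero → sign 0
signature = (2, 2, 1)

Answer: (2, 2, 1)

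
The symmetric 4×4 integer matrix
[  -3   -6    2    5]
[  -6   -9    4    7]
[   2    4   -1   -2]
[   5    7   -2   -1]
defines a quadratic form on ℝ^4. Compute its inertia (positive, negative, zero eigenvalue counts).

step 0: pivot -3 → sign −
step 1: pivot 3 → sign +
step 2: pivot 1/3 → sign +
step 3: pivot -1 → sign −
signature = (2, 2, 0)

Answer: (2, 2, 0)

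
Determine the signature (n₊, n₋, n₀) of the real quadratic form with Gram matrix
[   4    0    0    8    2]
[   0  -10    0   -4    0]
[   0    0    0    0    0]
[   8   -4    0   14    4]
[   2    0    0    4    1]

step 0: pivot 4 → sign +
step 1: pivot -10 → sign −
step 2: pivot -2/5 → sign −
step 3: row/col 3 already zero → sign 0
step 4: row/col 4 already zero → sign 0
signature = (1, 2, 2)

Answer: (1, 2, 2)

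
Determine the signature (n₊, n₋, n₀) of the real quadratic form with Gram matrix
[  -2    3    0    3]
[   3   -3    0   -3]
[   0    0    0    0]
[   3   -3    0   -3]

Answer: (1, 1, 2)

Derivation:
step 0: pivot -2 → sign −
step 1: pivot 3/2 → sign +
step 2: row/col 2 already zero → sign 0
step 3: row/col 3 already zero → sign 0
signature = (1, 1, 2)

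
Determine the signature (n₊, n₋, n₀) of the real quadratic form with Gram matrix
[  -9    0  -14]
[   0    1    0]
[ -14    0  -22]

step 0: pivot -9 → sign −
step 1: pivot 1 → sign +
step 2: pivot -2/9 → sign −
signature = (1, 2, 0)

Answer: (1, 2, 0)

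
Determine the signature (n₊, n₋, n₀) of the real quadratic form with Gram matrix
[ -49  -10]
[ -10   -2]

step 0: pivot -49 → sign −
step 1: pivot 2/49 → sign +
signature = (1, 1, 0)

Answer: (1, 1, 0)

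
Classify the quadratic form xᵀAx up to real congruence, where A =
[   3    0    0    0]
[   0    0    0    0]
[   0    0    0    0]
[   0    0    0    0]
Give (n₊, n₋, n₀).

step 0: pivot 3 → sign +
step 1: row/col 1 already zero → sign 0
step 2: row/col 2 already zero → sign 0
step 3: row/col 3 already zero → sign 0
signature = (1, 0, 3)

Answer: (1, 0, 3)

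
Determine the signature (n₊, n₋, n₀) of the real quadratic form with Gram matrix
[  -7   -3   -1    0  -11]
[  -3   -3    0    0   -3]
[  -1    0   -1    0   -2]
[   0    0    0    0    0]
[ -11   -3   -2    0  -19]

Answer: (0, 3, 2)

Derivation:
step 0: pivot -7 → sign −
step 1: pivot -12/7 → sign −
step 2: pivot -3/4 → sign −
step 3: row/col 3 already zero → sign 0
step 4: row/col 4 already zero → sign 0
signature = (0, 3, 2)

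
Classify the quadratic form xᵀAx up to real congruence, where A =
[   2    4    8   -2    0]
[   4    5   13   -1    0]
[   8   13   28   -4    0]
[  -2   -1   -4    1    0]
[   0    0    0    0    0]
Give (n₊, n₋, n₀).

step 0: pivot 2 → sign +
step 1: pivot -3 → sign −
step 2: pivot -1 → sign −
step 3: pivot 3 → sign +
step 4: row/col 4 already zero → sign 0
signature = (2, 2, 1)

Answer: (2, 2, 1)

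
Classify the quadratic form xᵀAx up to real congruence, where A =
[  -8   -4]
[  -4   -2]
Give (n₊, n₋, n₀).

step 0: pivot -8 → sign −
step 1: row/col 1 already zero → sign 0
signature = (0, 1, 1)

Answer: (0, 1, 1)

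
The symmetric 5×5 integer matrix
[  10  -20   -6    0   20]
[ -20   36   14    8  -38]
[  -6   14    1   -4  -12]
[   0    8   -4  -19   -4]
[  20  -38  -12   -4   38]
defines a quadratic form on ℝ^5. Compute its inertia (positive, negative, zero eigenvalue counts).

step 0: pivot 10 → sign +
step 1: pivot -4 → sign −
step 2: pivot -8/5 → sign −
step 3: pivot -3 → sign −
step 4: pivot -3/8 → sign −
signature = (1, 4, 0)

Answer: (1, 4, 0)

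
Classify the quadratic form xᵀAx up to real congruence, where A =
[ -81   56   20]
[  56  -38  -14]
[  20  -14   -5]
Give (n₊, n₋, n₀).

step 0: pivot -81 → sign −
step 1: pivot 58/81 → sign +
step 2: pivot -3/29 → sign −
signature = (1, 2, 0)

Answer: (1, 2, 0)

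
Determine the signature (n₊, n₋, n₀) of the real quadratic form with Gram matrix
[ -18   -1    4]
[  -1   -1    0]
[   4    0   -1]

Answer: (0, 3, 0)

Derivation:
step 0: pivot -18 → sign −
step 1: pivot -17/18 → sign −
step 2: pivot -1/17 → sign −
signature = (0, 3, 0)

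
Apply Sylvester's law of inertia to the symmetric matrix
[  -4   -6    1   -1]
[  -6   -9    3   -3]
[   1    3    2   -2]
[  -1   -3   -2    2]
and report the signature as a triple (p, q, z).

step 0: pivot -4 → sign −
step 1: pivot 9/4 → sign +
step 2: pivot -1 → sign −
step 3: row/col 3 already zero → sign 0
signature = (1, 2, 1)

Answer: (1, 2, 1)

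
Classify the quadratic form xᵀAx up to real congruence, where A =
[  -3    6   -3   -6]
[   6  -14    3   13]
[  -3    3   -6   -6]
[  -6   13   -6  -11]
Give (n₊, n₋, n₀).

step 0: pivot -3 → sign −
step 1: pivot -2 → sign −
step 2: pivot 3/2 → sign +
step 3: row/col 3 already zero → sign 0
signature = (1, 2, 1)

Answer: (1, 2, 1)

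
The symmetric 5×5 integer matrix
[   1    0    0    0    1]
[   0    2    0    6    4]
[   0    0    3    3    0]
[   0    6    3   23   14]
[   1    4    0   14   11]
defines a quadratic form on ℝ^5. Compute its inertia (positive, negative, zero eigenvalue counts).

Answer: (4, 0, 1)

Derivation:
step 0: pivot 1 → sign +
step 1: pivot 2 → sign +
step 2: pivot 3 → sign +
step 3: pivot 2 → sign +
step 4: row/col 4 already zero → sign 0
signature = (4, 0, 1)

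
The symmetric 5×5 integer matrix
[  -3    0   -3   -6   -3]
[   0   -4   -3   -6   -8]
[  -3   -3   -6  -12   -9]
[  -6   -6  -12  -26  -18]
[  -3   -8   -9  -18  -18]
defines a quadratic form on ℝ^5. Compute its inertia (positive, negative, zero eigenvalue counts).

Answer: (1, 4, 0)

Derivation:
step 0: pivot -3 → sign −
step 1: pivot -4 → sign −
step 2: pivot -3/4 → sign −
step 3: pivot -2 → sign −
step 4: pivot 1 → sign +
signature = (1, 4, 0)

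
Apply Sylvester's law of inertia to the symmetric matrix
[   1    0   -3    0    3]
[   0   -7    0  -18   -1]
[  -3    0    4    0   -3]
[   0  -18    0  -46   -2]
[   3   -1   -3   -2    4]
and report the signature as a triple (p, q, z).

Answer: (3, 2, 0)

Derivation:
step 0: pivot 1 → sign +
step 1: pivot -7 → sign −
step 2: pivot -5 → sign −
step 3: pivot 2/7 → sign +
step 4: pivot 6/5 → sign +
signature = (3, 2, 0)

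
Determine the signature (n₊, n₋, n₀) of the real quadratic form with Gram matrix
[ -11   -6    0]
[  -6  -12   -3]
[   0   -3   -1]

Answer: (1, 2, 0)

Derivation:
step 0: pivot -11 → sign −
step 1: pivot -96/11 → sign −
step 2: pivot 1/32 → sign +
signature = (1, 2, 0)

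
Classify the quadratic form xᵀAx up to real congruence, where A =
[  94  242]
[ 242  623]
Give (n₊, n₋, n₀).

step 0: pivot 94 → sign +
step 1: pivot -1/47 → sign −
signature = (1, 1, 0)

Answer: (1, 1, 0)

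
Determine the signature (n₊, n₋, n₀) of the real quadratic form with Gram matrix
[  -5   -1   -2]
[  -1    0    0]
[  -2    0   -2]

Answer: (1, 2, 0)

Derivation:
step 0: pivot -5 → sign −
step 1: pivot 1/5 → sign +
step 2: pivot -2 → sign −
signature = (1, 2, 0)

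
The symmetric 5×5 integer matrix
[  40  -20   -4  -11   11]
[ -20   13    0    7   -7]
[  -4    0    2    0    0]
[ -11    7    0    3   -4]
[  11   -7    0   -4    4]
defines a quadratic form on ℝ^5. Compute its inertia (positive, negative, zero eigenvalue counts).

step 0: pivot 40 → sign +
step 1: pivot 3 → sign +
step 2: pivot 4/15 → sign +
step 3: pivot -13/16 → sign −
step 4: pivot 3/13 → sign +
signature = (4, 1, 0)

Answer: (4, 1, 0)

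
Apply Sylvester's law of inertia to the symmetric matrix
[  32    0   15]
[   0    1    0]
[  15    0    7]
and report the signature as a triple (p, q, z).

step 0: pivot 32 → sign +
step 1: pivot 1 → sign +
step 2: pivot -1/32 → sign −
signature = (2, 1, 0)

Answer: (2, 1, 0)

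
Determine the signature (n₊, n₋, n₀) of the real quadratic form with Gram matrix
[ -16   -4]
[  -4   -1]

Answer: (0, 1, 1)

Derivation:
step 0: pivot -16 → sign −
step 1: row/col 1 already zero → sign 0
signature = (0, 1, 1)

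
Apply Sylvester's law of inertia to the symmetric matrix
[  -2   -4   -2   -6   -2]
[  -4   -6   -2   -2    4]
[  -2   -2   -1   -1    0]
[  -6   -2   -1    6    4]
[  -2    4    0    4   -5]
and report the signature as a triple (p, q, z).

step 0: pivot -2 → sign −
step 1: pivot 2 → sign +
step 2: pivot -1 → sign −
step 3: pivot -1 → sign −
step 4: pivot 1 → sign +
signature = (2, 3, 0)

Answer: (2, 3, 0)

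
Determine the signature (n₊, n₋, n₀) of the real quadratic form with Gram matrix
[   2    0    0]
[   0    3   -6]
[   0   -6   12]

step 0: pivot 2 → sign +
step 1: pivot 3 → sign +
step 2: row/col 2 already zero → sign 0
signature = (2, 0, 1)

Answer: (2, 0, 1)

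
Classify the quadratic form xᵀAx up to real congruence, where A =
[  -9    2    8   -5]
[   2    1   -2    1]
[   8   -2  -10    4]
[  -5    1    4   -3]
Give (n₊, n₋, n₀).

step 0: pivot -9 → sign −
step 1: pivot 13/9 → sign +
step 2: pivot -38/13 → sign −
step 3: pivot -3/19 → sign −
signature = (1, 3, 0)

Answer: (1, 3, 0)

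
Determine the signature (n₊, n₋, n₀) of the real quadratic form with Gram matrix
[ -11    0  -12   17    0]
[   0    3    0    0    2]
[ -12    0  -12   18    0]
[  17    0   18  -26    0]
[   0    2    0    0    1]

step 0: pivot -11 → sign −
step 1: pivot 3 → sign +
step 2: pivot 12/11 → sign +
step 3: pivot -1/3 → sign −
step 4: row/col 4 already zero → sign 0
signature = (2, 2, 1)

Answer: (2, 2, 1)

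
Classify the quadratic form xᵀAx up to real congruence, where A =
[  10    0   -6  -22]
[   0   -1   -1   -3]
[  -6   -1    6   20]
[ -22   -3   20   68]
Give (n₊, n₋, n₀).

step 0: pivot 10 → sign +
step 1: pivot -1 → sign −
step 2: pivot 17/5 → sign +
step 3: pivot 6/17 → sign +
signature = (3, 1, 0)

Answer: (3, 1, 0)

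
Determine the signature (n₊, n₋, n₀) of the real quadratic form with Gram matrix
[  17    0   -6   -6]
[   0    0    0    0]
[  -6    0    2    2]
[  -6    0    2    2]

Answer: (1, 1, 2)

Derivation:
step 0: pivot 17 → sign +
step 1: pivot -2/17 → sign −
step 2: row/col 2 already zero → sign 0
step 3: row/col 3 already zero → sign 0
signature = (1, 1, 2)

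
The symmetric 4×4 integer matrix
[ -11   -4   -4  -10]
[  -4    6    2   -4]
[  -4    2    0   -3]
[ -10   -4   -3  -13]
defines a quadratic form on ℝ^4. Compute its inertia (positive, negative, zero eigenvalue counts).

Answer: (2, 2, 0)

Derivation:
step 0: pivot -11 → sign −
step 1: pivot 82/11 → sign +
step 2: pivot -6/41 → sign −
step 3: pivot 1/2 → sign +
signature = (2, 2, 0)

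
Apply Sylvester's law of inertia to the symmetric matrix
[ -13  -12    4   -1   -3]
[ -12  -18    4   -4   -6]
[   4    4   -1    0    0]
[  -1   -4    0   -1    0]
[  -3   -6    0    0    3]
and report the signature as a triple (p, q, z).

Answer: (2, 3, 0)

Derivation:
step 0: pivot -13 → sign −
step 1: pivot -90/13 → sign −
step 2: pivot 11/45 → sign +
step 3: pivot -4/11 → sign −
step 4: pivot 3/4 → sign +
signature = (2, 3, 0)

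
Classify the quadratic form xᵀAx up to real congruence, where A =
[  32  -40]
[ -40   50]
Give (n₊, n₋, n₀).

Answer: (1, 0, 1)

Derivation:
step 0: pivot 32 → sign +
step 1: row/col 1 already zero → sign 0
signature = (1, 0, 1)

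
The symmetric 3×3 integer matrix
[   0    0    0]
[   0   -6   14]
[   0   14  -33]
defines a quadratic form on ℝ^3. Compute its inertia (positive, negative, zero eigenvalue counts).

Answer: (0, 2, 1)

Derivation:
step 0: pivot -6 → sign −
step 1: pivot -1/3 → sign −
step 2: row/col 2 already zero → sign 0
signature = (0, 2, 1)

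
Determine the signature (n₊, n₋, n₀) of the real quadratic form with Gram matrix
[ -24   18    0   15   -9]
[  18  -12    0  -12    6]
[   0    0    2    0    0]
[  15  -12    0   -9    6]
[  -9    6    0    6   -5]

step 0: pivot -24 → sign −
step 1: pivot 3/2 → sign +
step 2: pivot 2 → sign +
step 3: pivot -2 → sign −
step 4: row/col 4 already zero → sign 0
signature = (2, 2, 1)

Answer: (2, 2, 1)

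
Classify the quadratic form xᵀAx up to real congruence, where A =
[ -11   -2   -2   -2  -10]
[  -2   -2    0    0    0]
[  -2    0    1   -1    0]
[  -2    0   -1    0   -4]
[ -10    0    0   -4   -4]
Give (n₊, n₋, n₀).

step 0: pivot -11 → sign −
step 1: pivot -18/11 → sign −
step 2: pivot 13/9 → sign +
step 3: pivot 3/13 → sign +
step 4: row/col 4 already zero → sign 0
signature = (2, 2, 1)

Answer: (2, 2, 1)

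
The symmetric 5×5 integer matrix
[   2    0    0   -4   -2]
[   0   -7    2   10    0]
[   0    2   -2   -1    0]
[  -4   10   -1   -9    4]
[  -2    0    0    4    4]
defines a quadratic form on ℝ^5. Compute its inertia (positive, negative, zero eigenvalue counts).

step 0: pivot 2 → sign +
step 1: pivot -7 → sign −
step 2: pivot -10/7 → sign −
step 3: pivot -3/10 → sign −
step 4: pivot 2 → sign +
signature = (2, 3, 0)

Answer: (2, 3, 0)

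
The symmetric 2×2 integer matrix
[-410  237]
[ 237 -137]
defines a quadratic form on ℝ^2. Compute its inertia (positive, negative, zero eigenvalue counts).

step 0: pivot -410 → sign −
step 1: pivot -1/410 → sign −
signature = (0, 2, 0)

Answer: (0, 2, 0)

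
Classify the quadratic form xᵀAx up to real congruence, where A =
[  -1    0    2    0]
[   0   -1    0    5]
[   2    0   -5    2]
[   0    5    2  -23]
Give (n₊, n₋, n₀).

step 0: pivot -1 → sign −
step 1: pivot -1 → sign −
step 2: pivot -1 → sign −
step 3: pivot 6 → sign +
signature = (1, 3, 0)

Answer: (1, 3, 0)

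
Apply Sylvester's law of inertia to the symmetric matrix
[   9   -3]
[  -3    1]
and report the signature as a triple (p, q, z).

step 0: pivot 9 → sign +
step 1: row/col 1 already zero → sign 0
signature = (1, 0, 1)

Answer: (1, 0, 1)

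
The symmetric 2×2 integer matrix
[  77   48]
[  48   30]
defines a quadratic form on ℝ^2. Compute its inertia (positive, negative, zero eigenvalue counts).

step 0: pivot 77 → sign +
step 1: pivot 6/77 → sign +
signature = (2, 0, 0)

Answer: (2, 0, 0)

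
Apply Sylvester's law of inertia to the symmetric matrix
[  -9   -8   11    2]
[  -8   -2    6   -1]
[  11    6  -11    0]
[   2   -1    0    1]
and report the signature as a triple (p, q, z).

step 0: pivot -9 → sign −
step 1: pivot 46/9 → sign +
step 2: pivot -8/23 → sign −
step 3: pivot 3/8 → sign +
signature = (2, 2, 0)

Answer: (2, 2, 0)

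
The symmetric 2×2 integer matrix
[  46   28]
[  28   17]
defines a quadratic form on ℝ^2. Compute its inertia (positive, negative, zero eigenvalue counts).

Answer: (1, 1, 0)

Derivation:
step 0: pivot 46 → sign +
step 1: pivot -1/23 → sign −
signature = (1, 1, 0)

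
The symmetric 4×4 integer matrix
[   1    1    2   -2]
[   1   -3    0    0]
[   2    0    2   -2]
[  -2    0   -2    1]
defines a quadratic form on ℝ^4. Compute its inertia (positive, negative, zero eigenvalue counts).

Answer: (1, 3, 0)

Derivation:
step 0: pivot 1 → sign +
step 1: pivot -4 → sign −
step 2: pivot -1 → sign −
step 3: pivot -1 → sign −
signature = (1, 3, 0)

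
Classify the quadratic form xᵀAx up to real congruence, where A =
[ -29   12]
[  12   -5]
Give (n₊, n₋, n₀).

Answer: (0, 2, 0)

Derivation:
step 0: pivot -29 → sign −
step 1: pivot -1/29 → sign −
signature = (0, 2, 0)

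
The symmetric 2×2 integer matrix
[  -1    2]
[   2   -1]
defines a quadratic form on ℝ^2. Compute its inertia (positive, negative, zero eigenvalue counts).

step 0: pivot -1 → sign −
step 1: pivot 3 → sign +
signature = (1, 1, 0)

Answer: (1, 1, 0)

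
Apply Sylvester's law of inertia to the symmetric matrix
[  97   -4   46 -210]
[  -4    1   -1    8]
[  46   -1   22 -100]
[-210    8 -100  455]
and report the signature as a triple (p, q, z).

step 0: pivot 97 → sign +
step 1: pivot 81/97 → sign +
step 2: pivot -7/9 → sign −
step 3: pivot -1/21 → sign −
signature = (2, 2, 0)

Answer: (2, 2, 0)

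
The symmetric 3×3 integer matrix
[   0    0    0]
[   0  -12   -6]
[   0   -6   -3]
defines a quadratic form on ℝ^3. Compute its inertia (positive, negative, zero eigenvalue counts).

step 0: pivot -12 → sign −
step 1: row/col 1 already zero → sign 0
step 2: row/col 2 already zero → sign 0
signature = (0, 1, 2)

Answer: (0, 1, 2)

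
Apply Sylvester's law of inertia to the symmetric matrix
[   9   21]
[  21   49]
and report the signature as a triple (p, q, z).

step 0: pivot 9 → sign +
step 1: row/col 1 already zero → sign 0
signature = (1, 0, 1)

Answer: (1, 0, 1)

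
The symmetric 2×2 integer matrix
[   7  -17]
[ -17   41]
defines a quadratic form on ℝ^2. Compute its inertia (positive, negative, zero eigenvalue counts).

Answer: (1, 1, 0)

Derivation:
step 0: pivot 7 → sign +
step 1: pivot -2/7 → sign −
signature = (1, 1, 0)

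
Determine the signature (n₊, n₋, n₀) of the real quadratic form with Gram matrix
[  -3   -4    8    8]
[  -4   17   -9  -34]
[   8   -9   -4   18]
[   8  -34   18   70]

Answer: (3, 1, 0)

Derivation:
step 0: pivot -3 → sign −
step 1: pivot 67/3 → sign +
step 2: pivot 1/67 → sign +
step 3: pivot 2 → sign +
signature = (3, 1, 0)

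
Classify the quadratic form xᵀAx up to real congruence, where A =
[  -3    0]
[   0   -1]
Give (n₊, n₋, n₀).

Answer: (0, 2, 0)

Derivation:
step 0: pivot -3 → sign −
step 1: pivot -1 → sign −
signature = (0, 2, 0)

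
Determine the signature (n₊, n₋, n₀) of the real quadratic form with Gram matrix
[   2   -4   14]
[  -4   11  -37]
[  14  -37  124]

Answer: (2, 1, 0)

Derivation:
step 0: pivot 2 → sign +
step 1: pivot 3 → sign +
step 2: pivot -1 → sign −
signature = (2, 1, 0)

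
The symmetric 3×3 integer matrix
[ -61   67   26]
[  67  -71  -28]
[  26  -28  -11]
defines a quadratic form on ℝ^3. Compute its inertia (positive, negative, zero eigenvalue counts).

Answer: (1, 2, 0)

Derivation:
step 0: pivot -61 → sign −
step 1: pivot 158/61 → sign +
step 2: pivot -3/79 → sign −
signature = (1, 2, 0)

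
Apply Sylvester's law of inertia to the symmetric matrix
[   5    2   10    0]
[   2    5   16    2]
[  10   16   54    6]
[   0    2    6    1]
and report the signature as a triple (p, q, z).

step 0: pivot 5 → sign +
step 1: pivot 21/5 → sign +
step 2: pivot -2/7 → sign −
step 3: pivot 1/3 → sign +
signature = (3, 1, 0)

Answer: (3, 1, 0)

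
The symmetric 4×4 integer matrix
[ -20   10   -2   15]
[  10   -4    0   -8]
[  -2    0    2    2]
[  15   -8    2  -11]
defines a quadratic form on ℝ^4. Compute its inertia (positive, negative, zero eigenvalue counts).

step 0: pivot -20 → sign −
step 1: pivot 1 → sign +
step 2: pivot 6/5 → sign +
step 3: row/col 3 already zero → sign 0
signature = (2, 1, 1)

Answer: (2, 1, 1)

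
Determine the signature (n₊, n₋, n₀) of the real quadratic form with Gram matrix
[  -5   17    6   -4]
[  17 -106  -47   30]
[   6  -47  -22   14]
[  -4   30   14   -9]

Answer: (0, 4, 0)

Derivation:
step 0: pivot -5 → sign −
step 1: pivot -241/5 → sign −
step 2: pivot -29/241 → sign −
step 3: pivot -1/29 → sign −
signature = (0, 4, 0)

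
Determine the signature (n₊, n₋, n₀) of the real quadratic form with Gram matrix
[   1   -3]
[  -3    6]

step 0: pivot 1 → sign +
step 1: pivot -3 → sign −
signature = (1, 1, 0)

Answer: (1, 1, 0)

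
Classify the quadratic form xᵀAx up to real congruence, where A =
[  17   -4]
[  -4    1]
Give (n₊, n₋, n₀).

Answer: (2, 0, 0)

Derivation:
step 0: pivot 17 → sign +
step 1: pivot 1/17 → sign +
signature = (2, 0, 0)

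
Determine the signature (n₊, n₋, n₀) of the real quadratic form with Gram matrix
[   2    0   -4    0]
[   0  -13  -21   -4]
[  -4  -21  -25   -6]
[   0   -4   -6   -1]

Answer: (2, 1, 1)

Derivation:
step 0: pivot 2 → sign +
step 1: pivot -13 → sign −
step 2: pivot 12/13 → sign +
step 3: row/col 3 already zero → sign 0
signature = (2, 1, 1)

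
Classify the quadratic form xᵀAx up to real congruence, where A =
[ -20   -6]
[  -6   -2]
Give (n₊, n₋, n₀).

Answer: (0, 2, 0)

Derivation:
step 0: pivot -20 → sign −
step 1: pivot -1/5 → sign −
signature = (0, 2, 0)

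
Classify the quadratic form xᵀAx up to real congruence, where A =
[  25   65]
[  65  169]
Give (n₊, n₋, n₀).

Answer: (1, 0, 1)

Derivation:
step 0: pivot 25 → sign +
step 1: row/col 1 already zero → sign 0
signature = (1, 0, 1)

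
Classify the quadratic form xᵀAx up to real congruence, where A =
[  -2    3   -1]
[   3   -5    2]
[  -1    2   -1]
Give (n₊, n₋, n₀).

Answer: (0, 2, 1)

Derivation:
step 0: pivot -2 → sign −
step 1: pivot -1/2 → sign −
step 2: row/col 2 already zero → sign 0
signature = (0, 2, 1)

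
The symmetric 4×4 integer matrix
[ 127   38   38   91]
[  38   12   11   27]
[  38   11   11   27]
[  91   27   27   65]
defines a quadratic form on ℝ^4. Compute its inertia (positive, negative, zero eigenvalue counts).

Answer: (2, 2, 0)

Derivation:
step 0: pivot 127 → sign +
step 1: pivot 80/127 → sign +
step 2: pivot -47/80 → sign −
step 3: pivot -3/47 → sign −
signature = (2, 2, 0)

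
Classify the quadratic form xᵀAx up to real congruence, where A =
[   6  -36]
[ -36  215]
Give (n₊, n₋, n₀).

Answer: (1, 1, 0)

Derivation:
step 0: pivot 6 → sign +
step 1: pivot -1 → sign −
signature = (1, 1, 0)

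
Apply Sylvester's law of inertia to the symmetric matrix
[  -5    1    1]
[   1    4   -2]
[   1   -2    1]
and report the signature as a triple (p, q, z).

Answer: (2, 1, 0)

Derivation:
step 0: pivot -5 → sign −
step 1: pivot 21/5 → sign +
step 2: pivot 3/7 → sign +
signature = (2, 1, 0)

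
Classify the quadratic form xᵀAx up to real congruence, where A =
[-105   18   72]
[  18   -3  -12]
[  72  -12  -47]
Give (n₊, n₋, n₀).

step 0: pivot -105 → sign −
step 1: pivot 3/35 → sign +
step 2: pivot 1 → sign +
signature = (2, 1, 0)

Answer: (2, 1, 0)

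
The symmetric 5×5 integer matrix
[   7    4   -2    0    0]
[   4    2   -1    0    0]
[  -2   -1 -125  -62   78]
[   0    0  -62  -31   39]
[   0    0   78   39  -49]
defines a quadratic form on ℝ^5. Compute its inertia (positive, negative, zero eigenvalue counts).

step 0: pivot 7 → sign +
step 1: pivot -2/7 → sign −
step 2: pivot -251/2 → sign −
step 3: pivot -93/251 → sign −
step 4: pivot 2/31 → sign +
signature = (2, 3, 0)

Answer: (2, 3, 0)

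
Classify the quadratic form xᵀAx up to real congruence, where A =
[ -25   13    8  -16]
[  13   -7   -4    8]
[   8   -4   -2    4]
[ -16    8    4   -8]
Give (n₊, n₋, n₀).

Answer: (1, 2, 1)

Derivation:
step 0: pivot -25 → sign −
step 1: pivot -6/25 → sign −
step 2: pivot 2/3 → sign +
step 3: row/col 3 already zero → sign 0
signature = (1, 2, 1)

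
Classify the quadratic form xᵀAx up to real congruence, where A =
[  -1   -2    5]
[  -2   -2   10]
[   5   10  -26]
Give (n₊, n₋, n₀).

step 0: pivot -1 → sign −
step 1: pivot 2 → sign +
step 2: pivot -1 → sign −
signature = (1, 2, 0)

Answer: (1, 2, 0)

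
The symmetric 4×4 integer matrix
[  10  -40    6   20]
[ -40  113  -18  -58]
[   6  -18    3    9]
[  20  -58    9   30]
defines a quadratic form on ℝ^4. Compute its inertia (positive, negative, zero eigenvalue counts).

step 0: pivot 10 → sign +
step 1: pivot -47 → sign −
step 2: pivot 39/235 → sign +
step 3: pivot 1/13 → sign +
signature = (3, 1, 0)

Answer: (3, 1, 0)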